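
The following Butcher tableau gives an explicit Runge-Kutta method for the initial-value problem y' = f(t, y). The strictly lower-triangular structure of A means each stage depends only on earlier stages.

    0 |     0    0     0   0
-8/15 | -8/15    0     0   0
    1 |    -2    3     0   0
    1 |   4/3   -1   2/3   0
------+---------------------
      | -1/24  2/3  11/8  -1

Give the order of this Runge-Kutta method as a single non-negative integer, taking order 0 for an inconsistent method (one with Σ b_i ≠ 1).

1

b = (-1/24, 2/3, 11/8, -1)
c = (0, -8/15, 1, 1)
Ac = (0, 0, -8/5, 6/5)
Σ b_i: (-1/24)·1 + 2/3·1 + 11/8·1 + (-1)·1 = 1 ✓
b·c: 2/3·(-8/15) + 11/8·1 + (-1)·1 = 7/360 ≠ 1/2 ⇒ order 1.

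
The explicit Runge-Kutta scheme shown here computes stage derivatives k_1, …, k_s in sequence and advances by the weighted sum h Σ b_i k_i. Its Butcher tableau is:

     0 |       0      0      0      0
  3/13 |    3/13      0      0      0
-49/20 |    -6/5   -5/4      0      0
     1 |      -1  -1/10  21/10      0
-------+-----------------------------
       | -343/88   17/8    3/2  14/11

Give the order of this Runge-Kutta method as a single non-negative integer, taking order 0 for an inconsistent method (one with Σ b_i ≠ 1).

b = (-343/88, 17/8, 3/2, 14/11)
c = (0, 3/13, -49/20, 1)
Ac = (0, 0, -15/52, -13437/2600)
Σ b_i: (-343/88)·1 + 17/8·1 + 3/2·1 + 14/11·1 = 1 ✓
b·c: 17/8·3/13 + 3/2·(-49/20) + 14/11·1 = -1367/715 ≠ 1/2 ⇒ order 1.

1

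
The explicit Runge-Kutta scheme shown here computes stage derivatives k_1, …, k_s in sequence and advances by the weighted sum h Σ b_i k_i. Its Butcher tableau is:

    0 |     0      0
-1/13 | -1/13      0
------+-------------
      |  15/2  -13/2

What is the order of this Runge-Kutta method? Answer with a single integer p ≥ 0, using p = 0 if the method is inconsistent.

b = (15/2, -13/2)
c = (0, -1/13)
Σ b_i: 15/2·1 + (-13/2)·1 = 1 ✓
b·c: (-13/2)·(-1/13) = 1/2 ✓; 2 stages ⇒ order 2.

2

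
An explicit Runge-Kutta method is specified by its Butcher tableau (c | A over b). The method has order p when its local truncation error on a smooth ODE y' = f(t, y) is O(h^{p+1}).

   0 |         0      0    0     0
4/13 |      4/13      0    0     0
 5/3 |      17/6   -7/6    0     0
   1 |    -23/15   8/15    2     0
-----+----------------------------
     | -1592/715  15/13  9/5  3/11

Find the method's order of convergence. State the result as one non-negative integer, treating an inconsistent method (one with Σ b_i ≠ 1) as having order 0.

b = (-1592/715, 15/13, 9/5, 3/11)
c = (0, 4/13, 5/3, 1)
Ac = (0, 0, -14/39, 682/195)
Σ b_i: (-1592/715)·1 + 15/13·1 + 9/5·1 + 3/11·1 = 1 ✓
b·c: 15/13·4/13 + 9/5·5/3 + 3/11·1 = 6744/1859 ≠ 1/2 ⇒ order 1.

1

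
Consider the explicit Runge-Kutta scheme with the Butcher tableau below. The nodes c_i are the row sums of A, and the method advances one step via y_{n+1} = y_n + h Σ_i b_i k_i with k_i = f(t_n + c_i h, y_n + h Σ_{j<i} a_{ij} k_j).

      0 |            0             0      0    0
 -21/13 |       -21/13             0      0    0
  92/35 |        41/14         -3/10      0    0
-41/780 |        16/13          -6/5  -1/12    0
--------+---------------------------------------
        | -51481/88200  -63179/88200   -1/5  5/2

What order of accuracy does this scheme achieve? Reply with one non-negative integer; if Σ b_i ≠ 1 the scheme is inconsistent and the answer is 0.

b = (-51481/88200, -63179/88200, -1/5, 5/2)
c = (0, -21/13, 92/35, -41/780)
Ac = (0, 0, 63/130, 2347/1365)
Σ b_i: (-51481/88200)·1 + (-63179/88200)·1 + (-1/5)·1 + 5/2·1 = 1 ✓
b·c: (-63179/88200)·(-21/13) + (-1/5)·92/35 + 5/2·(-41/780) = 1/2 ✓
b·c²: (-63179/88200)·441/169 + (-1/5)·8464/1225 + 5/2·1681/608400 = -967139363/298116000 ≠ 1/3 ⇒ order 2.
b·Ac: (-1/5)·63/130 + 5/2·2347/1365 = 28676/6825 ≠ 1/6

2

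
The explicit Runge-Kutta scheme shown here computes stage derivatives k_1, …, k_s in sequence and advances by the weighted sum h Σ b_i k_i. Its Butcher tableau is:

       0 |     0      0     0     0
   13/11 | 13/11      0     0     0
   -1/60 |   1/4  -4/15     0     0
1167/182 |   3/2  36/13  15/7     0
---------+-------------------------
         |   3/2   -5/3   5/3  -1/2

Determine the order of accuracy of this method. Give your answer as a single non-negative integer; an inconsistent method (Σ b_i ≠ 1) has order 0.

b = (3/2, -5/3, 5/3, -1/2)
c = (0, 13/11, -1/60, 1167/182)
Ac = (0, 0, -52/165, 997/308)
Σ b_i: 3/2·1 + (-5/3)·1 + 5/3·1 + (-1/2)·1 = 1 ✓
b·c: (-5/3)·13/11 + 5/3·(-1/60) + (-1/2)·1167/182 = -93757/18018 ≠ 1/2 ⇒ order 1.

1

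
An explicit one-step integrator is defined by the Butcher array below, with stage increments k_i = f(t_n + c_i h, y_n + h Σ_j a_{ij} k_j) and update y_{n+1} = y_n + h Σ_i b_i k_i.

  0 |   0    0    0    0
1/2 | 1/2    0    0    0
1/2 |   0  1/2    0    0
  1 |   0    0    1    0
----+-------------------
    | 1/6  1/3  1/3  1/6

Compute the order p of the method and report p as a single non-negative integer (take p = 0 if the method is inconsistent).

b = (1/6, 1/3, 1/3, 1/6)
c = (0, 1/2, 1/2, 1)
Ac = (0, 0, 1/4, 1/2)
Σ b_i: 1/6·1 + 1/3·1 + 1/3·1 + 1/6·1 = 1 ✓
b·c: 1/3·1/2 + 1/3·1/2 + 1/6·1 = 1/2 ✓
b·c²: 1/3·1/4 + 1/3·1/4 + 1/6·1 = 1/3 ✓
b·Ac: 1/3·1/4 + 1/6·1/2 = 1/6 ✓
b·c³: 1/3·1/8 + 1/3·1/8 + 1/6·1 = 1/4 ✓
b·(c∘Ac): 1/3·1/8 + 1/6·1/2 = 1/8 ✓
b·Ac²: 1/3·1/8 + 1/6·1/4 = 1/12 ✓
b·A²c: 1/6·1/4 = 1/24 ✓; 4 stages ⇒ order 4.

4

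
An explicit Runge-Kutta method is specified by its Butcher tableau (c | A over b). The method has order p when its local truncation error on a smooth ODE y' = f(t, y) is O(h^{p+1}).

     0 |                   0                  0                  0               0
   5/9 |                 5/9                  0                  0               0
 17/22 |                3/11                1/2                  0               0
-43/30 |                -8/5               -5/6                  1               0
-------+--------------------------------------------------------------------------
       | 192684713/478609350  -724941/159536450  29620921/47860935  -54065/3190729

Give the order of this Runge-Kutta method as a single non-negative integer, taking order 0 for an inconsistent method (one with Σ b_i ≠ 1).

b = (192684713/478609350, -724941/159536450, 29620921/47860935, -54065/3190729)
c = (0, 5/9, 17/22, -43/30)
Ac = (0, 0, 5/18, 92/297)
Σ b_i: 192684713/478609350·1 + (-724941/159536450)·1 + 29620921/47860935·1 + (-54065/3190729)·1 = 1 ✓
b·c: (-724941/159536450)·5/9 + 29620921/47860935·17/22 + (-54065/3190729)·(-43/30) = 1/2 ✓
b·c²: (-724941/159536450)·25/81 + 29620921/47860935·289/484 + (-54065/3190729)·1849/900 = 1/3 ✓
b·Ac: 29620921/47860935·5/18 + (-54065/3190729)·92/297 = 1/6 ✓
b·c³: (-724941/159536450)·125/729 + 29620921/47860935·4913/10648 + (-54065/3190729)·(-79507/27000) = 2212707803/6611487300 ≠ 1/4 ⇒ order 3.
b·(c∘Ac): 29620921/47860935·85/396 + (-54065/3190729)·(-1978/4455) = 145110857/1033796196 ≠ 1/8
b·Ac²: 29620921/47860935·25/162 + (-54065/3190729)·39977/117612 = 7911665/88153164 ≠ 1/12
b·A²c: (-54065/3190729)·5/18 = -270325/57433122 ≠ 1/24

3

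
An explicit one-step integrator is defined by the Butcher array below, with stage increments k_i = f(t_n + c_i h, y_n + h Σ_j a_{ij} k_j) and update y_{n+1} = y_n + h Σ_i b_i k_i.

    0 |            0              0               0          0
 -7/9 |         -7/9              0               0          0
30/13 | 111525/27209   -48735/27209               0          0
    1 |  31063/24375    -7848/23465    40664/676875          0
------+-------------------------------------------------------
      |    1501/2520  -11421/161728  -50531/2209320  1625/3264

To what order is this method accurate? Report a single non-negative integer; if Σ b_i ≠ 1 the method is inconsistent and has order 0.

4

b = (1501/2520, -11421/161728, -50531/2209320, 1625/3264)
c = (0, -7/9, 30/13, 1)
Ac = (0, 0, 5415/3887, 648/1625)
Σ b_i: 1501/2520·1 + (-11421/161728)·1 + (-50531/2209320)·1 + 1625/3264·1 = 1 ✓
b·c: (-11421/161728)·(-7/9) + (-50531/2209320)·30/13 + 1625/3264·1 = 1/2 ✓
b·c²: (-11421/161728)·49/81 + (-50531/2209320)·900/169 + 1625/3264·1 = 1/3 ✓
b·Ac: (-50531/2209320)·5415/3887 + 1625/3264·648/1625 = 1/6 ✓
b·c³: (-11421/161728)·(-343/729) + (-50531/2209320)·27000/2197 + 1625/3264·1 = 1/4 ✓
b·(c∘Ac): (-50531/2209320)·162450/50531 + 1625/3264·648/1625 = 1/8 ✓
b·Ac²: (-50531/2209320)·(-12635/11661) + 1625/3264·344/2925 = 1/12 ✓
b·A²c: 1625/3264·136/1625 = 1/24 ✓; 4 stages ⇒ order 4.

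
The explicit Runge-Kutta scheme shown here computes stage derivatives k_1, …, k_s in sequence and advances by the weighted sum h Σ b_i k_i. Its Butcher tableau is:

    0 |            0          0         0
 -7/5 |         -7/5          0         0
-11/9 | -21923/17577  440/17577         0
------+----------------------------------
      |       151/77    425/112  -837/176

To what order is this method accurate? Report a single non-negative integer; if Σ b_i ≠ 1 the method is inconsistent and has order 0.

b = (151/77, 425/112, -837/176)
c = (0, -7/5, -11/9)
Ac = (0, 0, -88/2511)
Σ b_i: 151/77·1 + 425/112·1 + (-837/176)·1 = 1 ✓
b·c: 425/112·(-7/5) + (-837/176)·(-11/9) = 1/2 ✓
b·c²: 425/112·49/25 + (-837/176)·121/81 = 1/3 ✓
b·Ac: (-837/176)·(-88/2511) = 1/6 ✓; 3 stages ⇒ order 3.

3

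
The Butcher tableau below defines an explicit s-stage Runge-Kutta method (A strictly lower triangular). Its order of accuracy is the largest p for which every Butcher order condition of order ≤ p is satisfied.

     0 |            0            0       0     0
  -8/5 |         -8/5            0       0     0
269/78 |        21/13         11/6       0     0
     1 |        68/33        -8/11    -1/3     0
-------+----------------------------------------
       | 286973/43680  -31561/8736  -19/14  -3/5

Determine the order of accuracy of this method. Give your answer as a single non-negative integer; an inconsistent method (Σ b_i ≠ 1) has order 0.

2

b = (286973/43680, -31561/8736, -19/14, -3/5)
c = (0, -8/5, 269/78, 1)
Ac = (0, 0, -44/15, 181/12870)
Σ b_i: 286973/43680·1 + (-31561/8736)·1 + (-19/14)·1 + (-3/5)·1 = 1 ✓
b·c: (-31561/8736)·(-8/5) + (-19/14)·269/78 + (-3/5)·1 = 1/2 ✓
b·c²: (-31561/8736)·64/25 + (-19/14)·72361/6084 + (-3/5)·1 = -55343179/2129400 ≠ 1/3 ⇒ order 2.
b·Ac: (-19/14)·(-44/15) + (-3/5)·181/12870 = 596473/150150 ≠ 1/6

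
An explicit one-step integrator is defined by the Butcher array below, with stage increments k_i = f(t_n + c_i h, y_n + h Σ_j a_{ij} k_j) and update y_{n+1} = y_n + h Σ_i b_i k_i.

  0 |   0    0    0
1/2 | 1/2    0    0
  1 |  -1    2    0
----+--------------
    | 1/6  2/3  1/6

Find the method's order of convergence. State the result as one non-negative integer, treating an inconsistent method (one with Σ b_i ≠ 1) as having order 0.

b = (1/6, 2/3, 1/6)
c = (0, 1/2, 1)
Ac = (0, 0, 1)
Σ b_i: 1/6·1 + 2/3·1 + 1/6·1 = 1 ✓
b·c: 2/3·1/2 + 1/6·1 = 1/2 ✓
b·c²: 2/3·1/4 + 1/6·1 = 1/3 ✓
b·Ac: 1/6·1 = 1/6 ✓; 3 stages ⇒ order 3.

3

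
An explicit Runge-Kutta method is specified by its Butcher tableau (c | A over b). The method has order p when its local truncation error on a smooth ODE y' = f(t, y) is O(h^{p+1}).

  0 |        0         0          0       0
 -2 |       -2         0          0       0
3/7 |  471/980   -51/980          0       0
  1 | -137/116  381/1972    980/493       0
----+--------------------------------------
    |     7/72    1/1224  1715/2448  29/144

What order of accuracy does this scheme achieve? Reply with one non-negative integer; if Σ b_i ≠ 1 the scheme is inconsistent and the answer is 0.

b = (7/72, 1/1224, 1715/2448, 29/144)
c = (0, -2, 3/7, 1)
Ac = (0, 0, 51/490, 27/58)
Σ b_i: 7/72·1 + 1/1224·1 + 1715/2448·1 + 29/144·1 = 1 ✓
b·c: 1/1224·(-2) + 1715/2448·3/7 + 29/144·1 = 1/2 ✓
b·c²: 1/1224·4 + 1715/2448·9/49 + 29/144·1 = 1/3 ✓
b·Ac: 1715/2448·51/490 + 29/144·27/58 = 1/6 ✓
b·c³: 1/1224·(-8) + 1715/2448·27/343 + 29/144·1 = 1/4 ✓
b·(c∘Ac): 1715/2448·153/3430 + 29/144·27/58 = 1/8 ✓
b·Ac²: 1715/2448·(-51/245) + 29/144·33/29 = 1/12 ✓
b·A²c: 29/144·6/29 = 1/24 ✓; 4 stages ⇒ order 4.

4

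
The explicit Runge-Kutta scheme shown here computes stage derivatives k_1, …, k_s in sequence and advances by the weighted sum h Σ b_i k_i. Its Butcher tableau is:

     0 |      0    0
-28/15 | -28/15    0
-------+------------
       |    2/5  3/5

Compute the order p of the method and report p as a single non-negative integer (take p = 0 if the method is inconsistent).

1

b = (2/5, 3/5)
c = (0, -28/15)
Σ b_i: 2/5·1 + 3/5·1 = 1 ✓
b·c: 3/5·(-28/15) = -28/25 ≠ 1/2 ⇒ order 1.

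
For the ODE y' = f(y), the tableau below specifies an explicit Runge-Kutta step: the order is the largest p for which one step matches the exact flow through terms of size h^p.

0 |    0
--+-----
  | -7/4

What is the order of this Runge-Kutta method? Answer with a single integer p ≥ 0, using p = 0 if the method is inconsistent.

0

b = (-7/4)
c = (0)
Σ b_i: (-7/4)·1 = -7/4 ≠ 1 ⇒ order 0.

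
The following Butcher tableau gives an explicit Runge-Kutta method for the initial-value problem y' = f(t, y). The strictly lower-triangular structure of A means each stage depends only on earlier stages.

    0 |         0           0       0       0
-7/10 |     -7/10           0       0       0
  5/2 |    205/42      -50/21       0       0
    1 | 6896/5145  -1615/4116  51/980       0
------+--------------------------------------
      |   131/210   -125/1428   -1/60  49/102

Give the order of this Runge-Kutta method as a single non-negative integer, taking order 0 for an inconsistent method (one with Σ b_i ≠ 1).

b = (131/210, -125/1428, -1/60, 49/102)
c = (0, -7/10, 5/2, 1)
Ac = (0, 0, 5/3, 17/42)
Σ b_i: 131/210·1 + (-125/1428)·1 + (-1/60)·1 + 49/102·1 = 1 ✓
b·c: (-125/1428)·(-7/10) + (-1/60)·5/2 + 49/102·1 = 1/2 ✓
b·c²: (-125/1428)·49/100 + (-1/60)·25/4 + 49/102·1 = 1/3 ✓
b·Ac: (-1/60)·5/3 + 49/102·17/42 = 1/6 ✓
b·c³: (-125/1428)·(-343/1000) + (-1/60)·125/8 + 49/102·1 = 1/4 ✓
b·(c∘Ac): (-1/60)·25/6 + 49/102·17/42 = 1/8 ✓
b·Ac²: (-1/60)·(-7/6) + 49/102·391/2940 = 1/12 ✓
b·A²c: 49/102·17/196 = 1/24 ✓; 4 stages ⇒ order 4.

4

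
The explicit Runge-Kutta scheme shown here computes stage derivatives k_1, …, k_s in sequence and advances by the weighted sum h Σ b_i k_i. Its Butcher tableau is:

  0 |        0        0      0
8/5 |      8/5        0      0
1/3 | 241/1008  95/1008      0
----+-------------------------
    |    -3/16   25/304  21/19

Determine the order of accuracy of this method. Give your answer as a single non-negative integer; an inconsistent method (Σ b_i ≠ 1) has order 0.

b = (-3/16, 25/304, 21/19)
c = (0, 8/5, 1/3)
Ac = (0, 0, 19/126)
Σ b_i: (-3/16)·1 + 25/304·1 + 21/19·1 = 1 ✓
b·c: 25/304·8/5 + 21/19·1/3 = 1/2 ✓
b·c²: 25/304·64/25 + 21/19·1/9 = 1/3 ✓
b·Ac: 21/19·19/126 = 1/6 ✓; 3 stages ⇒ order 3.

3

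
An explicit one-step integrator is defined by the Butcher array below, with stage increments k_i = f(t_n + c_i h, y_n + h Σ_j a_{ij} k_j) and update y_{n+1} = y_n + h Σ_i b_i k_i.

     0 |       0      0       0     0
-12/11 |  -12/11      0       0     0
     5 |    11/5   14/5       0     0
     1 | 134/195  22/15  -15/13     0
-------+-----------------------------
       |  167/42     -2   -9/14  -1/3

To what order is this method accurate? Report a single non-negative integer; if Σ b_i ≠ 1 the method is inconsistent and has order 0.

b = (167/42, -2, -9/14, -1/3)
c = (0, -12/11, 5, 1)
Ac = (0, 0, -168/55, -479/65)
Σ b_i: 167/42·1 + (-2)·1 + (-9/14)·1 + (-1/3)·1 = 1 ✓
b·c: (-2)·(-12/11) + (-9/14)·5 + (-1/3)·1 = -631/462 ≠ 1/2 ⇒ order 1.

1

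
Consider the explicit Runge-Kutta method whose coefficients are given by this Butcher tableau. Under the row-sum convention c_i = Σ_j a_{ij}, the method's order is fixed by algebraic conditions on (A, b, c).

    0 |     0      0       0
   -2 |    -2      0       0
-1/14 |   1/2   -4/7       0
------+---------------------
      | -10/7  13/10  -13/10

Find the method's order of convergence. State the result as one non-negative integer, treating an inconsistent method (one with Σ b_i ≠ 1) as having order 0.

0

b = (-10/7, 13/10, -13/10)
c = (0, -2, -1/14)
Ac = (0, 0, 8/7)
Σ b_i: (-10/7)·1 + 13/10·1 + (-13/10)·1 = -10/7 ≠ 1 ⇒ order 0.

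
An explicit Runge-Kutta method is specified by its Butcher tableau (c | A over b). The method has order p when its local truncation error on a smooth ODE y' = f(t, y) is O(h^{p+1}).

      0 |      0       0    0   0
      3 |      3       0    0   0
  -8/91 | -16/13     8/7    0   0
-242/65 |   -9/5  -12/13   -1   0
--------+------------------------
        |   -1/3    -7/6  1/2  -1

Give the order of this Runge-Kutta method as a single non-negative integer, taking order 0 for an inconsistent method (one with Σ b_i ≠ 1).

b = (-1/3, -7/6, 1/2, -1)
c = (0, 3, -8/91, -242/65)
Ac = (0, 0, 24/7, -244/91)
Σ b_i: (-1/3)·1 + (-7/6)·1 + 1/2·1 + (-1)·1 = -2 ≠ 1 ⇒ order 0.

0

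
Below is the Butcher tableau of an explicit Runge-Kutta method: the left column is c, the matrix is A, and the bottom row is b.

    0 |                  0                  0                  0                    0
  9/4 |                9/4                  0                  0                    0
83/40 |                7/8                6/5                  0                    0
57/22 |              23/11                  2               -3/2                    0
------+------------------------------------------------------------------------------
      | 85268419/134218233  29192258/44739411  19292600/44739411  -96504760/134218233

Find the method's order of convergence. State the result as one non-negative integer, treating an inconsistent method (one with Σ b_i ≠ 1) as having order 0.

3

b = (85268419/134218233, 29192258/44739411, 19292600/44739411, -96504760/134218233)
c = (0, 9/4, 83/40, 57/22)
Ac = (0, 0, 27/10, 111/80)
Σ b_i: 85268419/134218233·1 + 29192258/44739411·1 + 19292600/44739411·1 + (-96504760/134218233)·1 = 1 ✓
b·c: 29192258/44739411·9/4 + 19292600/44739411·83/40 + (-96504760/134218233)·57/22 = 1/2 ✓
b·c²: 29192258/44739411·81/16 + 19292600/44739411·6889/1600 + (-96504760/134218233)·3249/484 = 1/3 ✓
b·Ac: 19292600/44739411·27/10 + (-96504760/134218233)·111/80 = 1/6 ✓
b·c³: 29192258/44739411·729/64 + 19292600/44739411·571787/64000 + (-96504760/134218233)·185193/10648 = -192184286699/157482726720 ≠ 1/4 ⇒ order 3.
b·(c∘Ac): 19292600/44739411·2241/400 + (-96504760/134218233)·6327/1760 = -10072565/59652548 ≠ 1/8
b·Ac²: 19292600/44739411·243/40 + (-96504760/134218233)·11733/3200 = -59549309/3579152880 ≠ 1/12
b·A²c: (-96504760/134218233)·(-81/20) = 43427142/14913137 ≠ 1/24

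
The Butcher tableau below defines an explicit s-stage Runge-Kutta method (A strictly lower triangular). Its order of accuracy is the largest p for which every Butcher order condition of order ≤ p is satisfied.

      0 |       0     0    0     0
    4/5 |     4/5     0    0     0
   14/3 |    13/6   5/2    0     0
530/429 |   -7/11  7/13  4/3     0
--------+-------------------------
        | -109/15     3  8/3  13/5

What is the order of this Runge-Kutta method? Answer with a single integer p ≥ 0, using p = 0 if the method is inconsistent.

b = (-109/15, 3, 8/3, 13/5)
c = (0, 4/5, 14/3, 530/429)
Ac = (0, 0, 2, 3892/585)
Σ b_i: (-109/15)·1 + 3·1 + 8/3·1 + 13/5·1 = 1 ✓
b·c: 3·4/5 + 8/3·14/3 + 13/5·530/429 = 8938/495 ≠ 1/2 ⇒ order 1.

1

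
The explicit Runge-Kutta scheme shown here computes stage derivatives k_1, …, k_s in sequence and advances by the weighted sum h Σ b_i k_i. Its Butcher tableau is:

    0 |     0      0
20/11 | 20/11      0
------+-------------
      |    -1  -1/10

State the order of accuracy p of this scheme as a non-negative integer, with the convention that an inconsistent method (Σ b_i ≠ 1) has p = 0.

0

b = (-1, -1/10)
c = (0, 20/11)
Σ b_i: (-1)·1 + (-1/10)·1 = -11/10 ≠ 1 ⇒ order 0.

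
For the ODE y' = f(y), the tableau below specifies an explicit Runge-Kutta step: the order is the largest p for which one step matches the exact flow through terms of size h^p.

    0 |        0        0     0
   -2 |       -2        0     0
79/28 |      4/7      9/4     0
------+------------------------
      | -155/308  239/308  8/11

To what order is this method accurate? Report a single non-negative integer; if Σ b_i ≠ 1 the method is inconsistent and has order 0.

2

b = (-155/308, 239/308, 8/11)
c = (0, -2, 79/28)
Ac = (0, 0, -9/2)
Σ b_i: (-155/308)·1 + 239/308·1 + 8/11·1 = 1 ✓
b·c: 239/308·(-2) + 8/11·79/28 = 1/2 ✓
b·c²: 239/308·4 + 8/11·6241/784 = 9587/1078 ≠ 1/3 ⇒ order 2.
b·Ac: 8/11·(-9/2) = -36/11 ≠ 1/6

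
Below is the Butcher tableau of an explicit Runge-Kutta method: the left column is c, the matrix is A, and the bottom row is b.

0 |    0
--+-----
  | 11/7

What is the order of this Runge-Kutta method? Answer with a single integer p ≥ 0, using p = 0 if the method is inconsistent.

b = (11/7)
c = (0)
Σ b_i: 11/7·1 = 11/7 ≠ 1 ⇒ order 0.

0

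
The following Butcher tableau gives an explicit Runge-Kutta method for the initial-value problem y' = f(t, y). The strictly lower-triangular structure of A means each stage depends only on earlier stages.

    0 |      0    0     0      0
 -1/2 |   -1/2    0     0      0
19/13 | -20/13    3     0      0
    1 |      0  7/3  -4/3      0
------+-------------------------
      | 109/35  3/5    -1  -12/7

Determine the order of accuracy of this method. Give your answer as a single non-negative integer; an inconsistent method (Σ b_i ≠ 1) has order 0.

1

b = (109/35, 3/5, -1, -12/7)
c = (0, -1/2, 19/13, 1)
Ac = (0, 0, -3/2, -81/26)
Σ b_i: 109/35·1 + 3/5·1 + (-1)·1 + (-12/7)·1 = 1 ✓
b·c: 3/5·(-1/2) + (-1)·19/13 + (-12/7)·1 = -3163/910 ≠ 1/2 ⇒ order 1.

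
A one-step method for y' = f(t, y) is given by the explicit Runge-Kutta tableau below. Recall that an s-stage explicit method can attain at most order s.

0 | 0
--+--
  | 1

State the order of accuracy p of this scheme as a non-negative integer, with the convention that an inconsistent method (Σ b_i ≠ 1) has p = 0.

1

b = (1)
c = (0)
Σ b_i: 1·1 = 1 ✓; 1 stage ⇒ order 1.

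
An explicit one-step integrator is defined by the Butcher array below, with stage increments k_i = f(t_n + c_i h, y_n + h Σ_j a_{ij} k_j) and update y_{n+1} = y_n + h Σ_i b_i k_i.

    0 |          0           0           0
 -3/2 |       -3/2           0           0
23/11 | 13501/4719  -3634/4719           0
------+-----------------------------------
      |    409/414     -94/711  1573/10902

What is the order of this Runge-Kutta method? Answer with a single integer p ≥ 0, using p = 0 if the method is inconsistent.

3

b = (409/414, -94/711, 1573/10902)
c = (0, -3/2, 23/11)
Ac = (0, 0, 1817/1573)
Σ b_i: 409/414·1 + (-94/711)·1 + 1573/10902·1 = 1 ✓
b·c: (-94/711)·(-3/2) + 1573/10902·23/11 = 1/2 ✓
b·c²: (-94/711)·9/4 + 1573/10902·529/121 = 1/3 ✓
b·Ac: 1573/10902·1817/1573 = 1/6 ✓; 3 stages ⇒ order 3.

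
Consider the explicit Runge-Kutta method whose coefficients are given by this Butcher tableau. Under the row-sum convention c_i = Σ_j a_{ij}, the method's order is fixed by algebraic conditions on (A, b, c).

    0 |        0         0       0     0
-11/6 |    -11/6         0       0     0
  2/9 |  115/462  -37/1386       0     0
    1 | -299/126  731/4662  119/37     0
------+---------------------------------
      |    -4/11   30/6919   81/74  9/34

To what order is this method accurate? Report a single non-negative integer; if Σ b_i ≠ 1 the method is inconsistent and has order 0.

4

b = (-4/11, 30/6919, 81/74, 9/34)
c = (0, -11/6, 2/9, 1)
Ac = (0, 0, 37/756, 323/756)
Σ b_i: (-4/11)·1 + 30/6919·1 + 81/74·1 + 9/34·1 = 1 ✓
b·c: 30/6919·(-11/6) + 81/74·2/9 + 9/34·1 = 1/2 ✓
b·c²: 30/6919·121/36 + 81/74·4/81 + 9/34·1 = 1/3 ✓
b·Ac: 81/74·37/756 + 9/34·323/756 = 1/6 ✓
b·c³: 30/6919·(-1331/216) + 81/74·8/729 + 9/34·1 = 1/4 ✓
b·(c∘Ac): 81/74·37/3402 + 9/34·323/756 = 1/8 ✓
b·Ac²: 81/74·(-407/4536) + 9/34·1037/1512 = 1/12 ✓
b·A²c: 9/34·17/108 = 1/24 ✓; 4 stages ⇒ order 4.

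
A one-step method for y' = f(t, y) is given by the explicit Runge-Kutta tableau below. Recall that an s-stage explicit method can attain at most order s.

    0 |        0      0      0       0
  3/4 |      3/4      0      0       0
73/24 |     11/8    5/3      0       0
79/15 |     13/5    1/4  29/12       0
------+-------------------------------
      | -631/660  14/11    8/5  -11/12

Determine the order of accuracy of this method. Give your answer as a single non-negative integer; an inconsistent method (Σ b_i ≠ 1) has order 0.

b = (-631/660, 14/11, 8/5, -11/12)
c = (0, 3/4, 73/24, 79/15)
Ac = (0, 0, 5/4, 2171/288)
Σ b_i: (-631/660)·1 + 14/11·1 + 8/5·1 + (-11/12)·1 = 1 ✓
b·c: 14/11·3/4 + 8/5·73/24 + (-11/12)·79/15 = 1967/1980 ≠ 1/2 ⇒ order 1.

1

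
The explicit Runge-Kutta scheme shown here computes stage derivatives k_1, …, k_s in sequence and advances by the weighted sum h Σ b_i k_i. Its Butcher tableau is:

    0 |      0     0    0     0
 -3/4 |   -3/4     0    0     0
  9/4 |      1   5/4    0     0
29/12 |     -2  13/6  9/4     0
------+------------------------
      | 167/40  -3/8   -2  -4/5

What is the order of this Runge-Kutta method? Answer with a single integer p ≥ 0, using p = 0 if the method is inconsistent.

b = (167/40, -3/8, -2, -4/5)
c = (0, -3/4, 9/4, 29/12)
Ac = (0, 0, -15/16, 55/16)
Σ b_i: 167/40·1 + (-3/8)·1 + (-2)·1 + (-4/5)·1 = 1 ✓
b·c: (-3/8)·(-3/4) + (-2)·9/4 + (-4/5)·29/12 = -2953/480 ≠ 1/2 ⇒ order 1.

1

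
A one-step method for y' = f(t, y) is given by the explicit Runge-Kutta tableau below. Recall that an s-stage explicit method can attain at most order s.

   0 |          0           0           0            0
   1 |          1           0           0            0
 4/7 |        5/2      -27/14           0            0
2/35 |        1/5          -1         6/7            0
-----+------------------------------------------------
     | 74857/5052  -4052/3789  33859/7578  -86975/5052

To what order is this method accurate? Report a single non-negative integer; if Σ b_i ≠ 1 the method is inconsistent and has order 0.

3

b = (74857/5052, -4052/3789, 33859/7578, -86975/5052)
c = (0, 1, 4/7, 2/35)
Ac = (0, 0, -27/14, -25/49)
Σ b_i: 74857/5052·1 + (-4052/3789)·1 + 33859/7578·1 + (-86975/5052)·1 = 1 ✓
b·c: (-4052/3789)·1 + 33859/7578·4/7 + (-86975/5052)·2/35 = 1/2 ✓
b·c²: (-4052/3789)·1 + 33859/7578·16/49 + (-86975/5052)·4/1225 = 1/3 ✓
b·Ac: 33859/7578·(-27/14) + (-86975/5052)·(-25/49) = 1/6 ✓
b·c³: (-4052/3789)·1 + 33859/7578·64/343 + (-86975/5052)·8/42875 = -10562/44205 ≠ 1/4 ⇒ order 3.
b·(c∘Ac): 33859/7578·(-54/49) + (-86975/5052)·(-10/343) = -78191/17682 ≠ 1/8
b·Ac²: 33859/7578·(-27/14) + (-86975/5052)·(-247/343) = 66847/17682 ≠ 1/12
b·A²c: (-86975/5052)·(-81/49) = 47925/1684 ≠ 1/24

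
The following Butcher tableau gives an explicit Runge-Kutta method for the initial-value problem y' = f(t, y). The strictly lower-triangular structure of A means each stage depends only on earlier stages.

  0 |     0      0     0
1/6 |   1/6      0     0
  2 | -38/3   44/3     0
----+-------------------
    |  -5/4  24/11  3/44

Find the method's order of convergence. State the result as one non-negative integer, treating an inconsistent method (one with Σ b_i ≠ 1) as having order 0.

b = (-5/4, 24/11, 3/44)
c = (0, 1/6, 2)
Ac = (0, 0, 22/9)
Σ b_i: (-5/4)·1 + 24/11·1 + 3/44·1 = 1 ✓
b·c: 24/11·1/6 + 3/44·2 = 1/2 ✓
b·c²: 24/11·1/36 + 3/44·4 = 1/3 ✓
b·Ac: 3/44·22/9 = 1/6 ✓; 3 stages ⇒ order 3.

3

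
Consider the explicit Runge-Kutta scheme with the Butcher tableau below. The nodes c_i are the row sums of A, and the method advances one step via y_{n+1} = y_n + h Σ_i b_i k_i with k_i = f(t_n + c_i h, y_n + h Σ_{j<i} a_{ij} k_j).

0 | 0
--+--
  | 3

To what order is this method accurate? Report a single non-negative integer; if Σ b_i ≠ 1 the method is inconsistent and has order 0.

b = (3)
c = (0)
Σ b_i: 3·1 = 3 ≠ 1 ⇒ order 0.

0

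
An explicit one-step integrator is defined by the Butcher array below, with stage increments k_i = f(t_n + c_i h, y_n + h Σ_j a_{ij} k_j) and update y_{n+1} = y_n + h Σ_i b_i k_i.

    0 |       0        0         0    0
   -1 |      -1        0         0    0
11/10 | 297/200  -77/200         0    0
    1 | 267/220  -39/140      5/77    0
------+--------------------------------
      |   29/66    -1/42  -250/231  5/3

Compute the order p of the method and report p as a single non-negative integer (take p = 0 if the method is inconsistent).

b = (29/66, -1/42, -250/231, 5/3)
c = (0, -1, 11/10, 1)
Ac = (0, 0, 77/200, 7/20)
Σ b_i: 29/66·1 + (-1/42)·1 + (-250/231)·1 + 5/3·1 = 1 ✓
b·c: (-1/42)·(-1) + (-250/231)·11/10 + 5/3·1 = 1/2 ✓
b·c²: (-1/42)·1 + (-250/231)·121/100 + 5/3·1 = 1/3 ✓
b·Ac: (-250/231)·77/200 + 5/3·7/20 = 1/6 ✓
b·c³: (-1/42)·(-1) + (-250/231)·1331/1000 + 5/3·1 = 1/4 ✓
b·(c∘Ac): (-250/231)·847/2000 + 5/3·7/20 = 1/8 ✓
b·Ac²: (-250/231)·(-77/200) + 5/3·(-1/5) = 1/12 ✓
b·A²c: 5/3·1/40 = 1/24 ✓; 4 stages ⇒ order 4.

4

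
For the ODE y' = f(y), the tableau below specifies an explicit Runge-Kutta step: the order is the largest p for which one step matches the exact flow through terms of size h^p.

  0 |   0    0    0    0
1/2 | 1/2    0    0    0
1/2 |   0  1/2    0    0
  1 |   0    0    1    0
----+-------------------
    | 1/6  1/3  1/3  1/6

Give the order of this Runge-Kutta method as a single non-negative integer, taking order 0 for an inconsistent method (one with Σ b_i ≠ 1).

4

b = (1/6, 1/3, 1/3, 1/6)
c = (0, 1/2, 1/2, 1)
Ac = (0, 0, 1/4, 1/2)
Σ b_i: 1/6·1 + 1/3·1 + 1/3·1 + 1/6·1 = 1 ✓
b·c: 1/3·1/2 + 1/3·1/2 + 1/6·1 = 1/2 ✓
b·c²: 1/3·1/4 + 1/3·1/4 + 1/6·1 = 1/3 ✓
b·Ac: 1/3·1/4 + 1/6·1/2 = 1/6 ✓
b·c³: 1/3·1/8 + 1/3·1/8 + 1/6·1 = 1/4 ✓
b·(c∘Ac): 1/3·1/8 + 1/6·1/2 = 1/8 ✓
b·Ac²: 1/3·1/8 + 1/6·1/4 = 1/12 ✓
b·A²c: 1/6·1/4 = 1/24 ✓; 4 stages ⇒ order 4.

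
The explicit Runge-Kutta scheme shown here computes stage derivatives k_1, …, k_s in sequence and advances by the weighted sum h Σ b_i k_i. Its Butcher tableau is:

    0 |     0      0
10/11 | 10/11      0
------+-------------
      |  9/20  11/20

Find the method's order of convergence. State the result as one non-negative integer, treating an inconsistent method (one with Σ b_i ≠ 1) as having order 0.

2

b = (9/20, 11/20)
c = (0, 10/11)
Σ b_i: 9/20·1 + 11/20·1 = 1 ✓
b·c: 11/20·10/11 = 1/2 ✓; 2 stages ⇒ order 2.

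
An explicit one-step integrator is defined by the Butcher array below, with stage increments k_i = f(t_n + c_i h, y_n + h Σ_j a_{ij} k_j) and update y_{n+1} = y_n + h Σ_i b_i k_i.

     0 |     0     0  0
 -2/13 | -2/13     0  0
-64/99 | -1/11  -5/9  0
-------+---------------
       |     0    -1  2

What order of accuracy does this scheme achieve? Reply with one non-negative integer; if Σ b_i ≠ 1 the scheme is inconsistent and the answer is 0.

b = (0, -1, 2)
c = (0, -2/13, -64/99)
Ac = (0, 0, 10/117)
Σ b_i: (-1)·1 + 2·1 = 1 ✓
b·c: (-1)·(-2/13) + 2·(-64/99) = -1466/1287 ≠ 1/2 ⇒ order 1.

1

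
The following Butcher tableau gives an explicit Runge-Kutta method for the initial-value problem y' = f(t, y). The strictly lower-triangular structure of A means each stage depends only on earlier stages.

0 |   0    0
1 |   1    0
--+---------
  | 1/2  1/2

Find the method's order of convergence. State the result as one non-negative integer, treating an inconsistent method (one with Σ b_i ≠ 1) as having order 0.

2

b = (1/2, 1/2)
c = (0, 1)
Σ b_i: 1/2·1 + 1/2·1 = 1 ✓
b·c: 1/2·1 = 1/2 ✓; 2 stages ⇒ order 2.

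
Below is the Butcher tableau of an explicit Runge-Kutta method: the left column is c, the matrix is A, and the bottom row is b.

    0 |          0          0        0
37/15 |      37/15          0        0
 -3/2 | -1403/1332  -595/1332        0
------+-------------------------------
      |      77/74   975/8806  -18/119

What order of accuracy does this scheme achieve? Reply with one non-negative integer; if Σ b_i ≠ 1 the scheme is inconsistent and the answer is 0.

b = (77/74, 975/8806, -18/119)
c = (0, 37/15, -3/2)
Ac = (0, 0, -119/108)
Σ b_i: 77/74·1 + 975/8806·1 + (-18/119)·1 = 1 ✓
b·c: 975/8806·37/15 + (-18/119)·(-3/2) = 1/2 ✓
b·c²: 975/8806·1369/225 + (-18/119)·9/4 = 1/3 ✓
b·Ac: (-18/119)·(-119/108) = 1/6 ✓; 3 stages ⇒ order 3.

3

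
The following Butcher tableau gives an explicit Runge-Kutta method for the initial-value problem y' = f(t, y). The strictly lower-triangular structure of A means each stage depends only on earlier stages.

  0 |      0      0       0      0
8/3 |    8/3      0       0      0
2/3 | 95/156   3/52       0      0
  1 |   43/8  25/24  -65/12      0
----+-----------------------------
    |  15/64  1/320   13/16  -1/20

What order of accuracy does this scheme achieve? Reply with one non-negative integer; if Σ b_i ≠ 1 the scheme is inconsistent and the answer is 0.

b = (15/64, 1/320, 13/16, -1/20)
c = (0, 8/3, 2/3, 1)
Ac = (0, 0, 2/13, -5/6)
Σ b_i: 15/64·1 + 1/320·1 + 13/16·1 + (-1/20)·1 = 1 ✓
b·c: 1/320·8/3 + 13/16·2/3 + (-1/20)·1 = 1/2 ✓
b·c²: 1/320·64/9 + 13/16·4/9 + (-1/20)·1 = 1/3 ✓
b·Ac: 13/16·2/13 + (-1/20)·(-5/6) = 1/6 ✓
b·c³: 1/320·512/27 + 13/16·8/27 + (-1/20)·1 = 1/4 ✓
b·(c∘Ac): 13/16·4/39 + (-1/20)·(-5/6) = 1/8 ✓
b·Ac²: 13/16·16/39 + (-1/20)·5 = 1/12 ✓
b·A²c: (-1/20)·(-5/6) = 1/24 ✓; 4 stages ⇒ order 4.

4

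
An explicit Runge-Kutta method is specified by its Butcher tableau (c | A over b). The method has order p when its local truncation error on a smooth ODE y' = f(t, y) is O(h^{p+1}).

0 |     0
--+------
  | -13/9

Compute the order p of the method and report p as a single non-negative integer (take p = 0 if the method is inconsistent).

b = (-13/9)
c = (0)
Σ b_i: (-13/9)·1 = -13/9 ≠ 1 ⇒ order 0.

0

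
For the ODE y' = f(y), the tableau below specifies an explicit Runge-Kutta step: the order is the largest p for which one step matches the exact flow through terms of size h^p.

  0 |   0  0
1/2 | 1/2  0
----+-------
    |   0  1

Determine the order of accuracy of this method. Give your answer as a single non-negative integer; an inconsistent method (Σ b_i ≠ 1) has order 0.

2

b = (0, 1)
c = (0, 1/2)
Σ b_i: 1·1 = 1 ✓
b·c: 1·1/2 = 1/2 ✓; 2 stages ⇒ order 2.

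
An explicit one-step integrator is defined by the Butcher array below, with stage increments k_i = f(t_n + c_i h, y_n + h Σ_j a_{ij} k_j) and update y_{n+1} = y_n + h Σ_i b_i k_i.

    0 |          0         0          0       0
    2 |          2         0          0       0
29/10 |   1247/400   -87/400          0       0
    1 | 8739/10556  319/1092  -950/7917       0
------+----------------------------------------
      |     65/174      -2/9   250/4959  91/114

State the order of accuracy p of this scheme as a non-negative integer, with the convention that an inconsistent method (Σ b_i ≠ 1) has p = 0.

b = (65/174, -2/9, 250/4959, 91/114)
c = (0, 2, 29/10, 1)
Ac = (0, 0, -87/200, 43/182)
Σ b_i: 65/174·1 + (-2/9)·1 + 250/4959·1 + 91/114·1 = 1 ✓
b·c: (-2/9)·2 + 250/4959·29/10 + 91/114·1 = 1/2 ✓
b·c²: (-2/9)·4 + 250/4959·841/100 + 91/114·1 = 1/3 ✓
b·Ac: 250/4959·(-87/200) + 91/114·43/182 = 1/6 ✓
b·c³: (-2/9)·8 + 250/4959·24389/1000 + 91/114·1 = 1/4 ✓
b·(c∘Ac): 250/4959·(-2523/2000) + 91/114·43/182 = 1/8 ✓
b·Ac²: 250/4959·(-87/100) + 91/114·29/182 = 1/12 ✓
b·A²c: 91/114·19/364 = 1/24 ✓; 4 stages ⇒ order 4.

4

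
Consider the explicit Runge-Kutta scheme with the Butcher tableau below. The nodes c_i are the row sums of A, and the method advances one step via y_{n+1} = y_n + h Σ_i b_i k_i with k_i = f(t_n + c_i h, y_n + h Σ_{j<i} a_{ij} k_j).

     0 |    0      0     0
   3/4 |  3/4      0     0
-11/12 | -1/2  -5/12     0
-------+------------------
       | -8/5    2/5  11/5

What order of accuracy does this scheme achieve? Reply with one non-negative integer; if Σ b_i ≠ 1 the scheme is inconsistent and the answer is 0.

1

b = (-8/5, 2/5, 11/5)
c = (0, 3/4, -11/12)
Ac = (0, 0, -5/16)
Σ b_i: (-8/5)·1 + 2/5·1 + 11/5·1 = 1 ✓
b·c: 2/5·3/4 + 11/5·(-11/12) = -103/60 ≠ 1/2 ⇒ order 1.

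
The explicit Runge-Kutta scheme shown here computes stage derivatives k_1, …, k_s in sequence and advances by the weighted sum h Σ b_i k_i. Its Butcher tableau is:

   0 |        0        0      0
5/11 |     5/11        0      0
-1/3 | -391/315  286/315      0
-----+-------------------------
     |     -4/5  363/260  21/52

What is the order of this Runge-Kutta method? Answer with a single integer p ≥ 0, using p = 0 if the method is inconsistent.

b = (-4/5, 363/260, 21/52)
c = (0, 5/11, -1/3)
Ac = (0, 0, 26/63)
Σ b_i: (-4/5)·1 + 363/260·1 + 21/52·1 = 1 ✓
b·c: 363/260·5/11 + 21/52·(-1/3) = 1/2 ✓
b·c²: 363/260·25/121 + 21/52·1/9 = 1/3 ✓
b·Ac: 21/52·26/63 = 1/6 ✓; 3 stages ⇒ order 3.

3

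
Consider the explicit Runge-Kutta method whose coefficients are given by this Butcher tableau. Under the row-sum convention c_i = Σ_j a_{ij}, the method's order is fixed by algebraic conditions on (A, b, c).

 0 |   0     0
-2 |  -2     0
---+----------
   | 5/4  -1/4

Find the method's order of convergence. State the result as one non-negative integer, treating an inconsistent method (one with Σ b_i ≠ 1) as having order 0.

2

b = (5/4, -1/4)
c = (0, -2)
Σ b_i: 5/4·1 + (-1/4)·1 = 1 ✓
b·c: (-1/4)·(-2) = 1/2 ✓; 2 stages ⇒ order 2.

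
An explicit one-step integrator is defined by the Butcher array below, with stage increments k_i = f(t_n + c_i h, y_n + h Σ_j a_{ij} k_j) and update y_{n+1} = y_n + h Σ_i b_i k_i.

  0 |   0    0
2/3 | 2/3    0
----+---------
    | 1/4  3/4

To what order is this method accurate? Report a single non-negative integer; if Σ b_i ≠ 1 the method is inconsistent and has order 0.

b = (1/4, 3/4)
c = (0, 2/3)
Σ b_i: 1/4·1 + 3/4·1 = 1 ✓
b·c: 3/4·2/3 = 1/2 ✓; 2 stages ⇒ order 2.

2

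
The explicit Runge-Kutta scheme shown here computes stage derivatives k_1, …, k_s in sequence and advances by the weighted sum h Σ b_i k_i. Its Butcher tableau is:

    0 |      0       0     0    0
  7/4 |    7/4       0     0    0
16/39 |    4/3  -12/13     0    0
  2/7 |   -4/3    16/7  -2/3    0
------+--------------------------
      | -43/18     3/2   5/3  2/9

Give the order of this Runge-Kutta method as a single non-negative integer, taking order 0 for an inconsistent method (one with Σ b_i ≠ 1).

1

b = (-43/18, 3/2, 5/3, 2/9)
c = (0, 7/4, 16/39, 2/7)
Ac = (0, 0, -21/13, 436/117)
Σ b_i: (-43/18)·1 + 3/2·1 + 5/3·1 + 2/9·1 = 1 ✓
b·c: 3/2·7/4 + 5/3·16/39 + 2/9·2/7 = 2455/728 ≠ 1/2 ⇒ order 1.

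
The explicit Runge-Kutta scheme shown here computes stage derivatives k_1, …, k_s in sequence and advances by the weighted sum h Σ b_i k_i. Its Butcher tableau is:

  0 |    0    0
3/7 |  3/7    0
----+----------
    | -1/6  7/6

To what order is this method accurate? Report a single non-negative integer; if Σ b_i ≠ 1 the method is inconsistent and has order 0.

2

b = (-1/6, 7/6)
c = (0, 3/7)
Σ b_i: (-1/6)·1 + 7/6·1 = 1 ✓
b·c: 7/6·3/7 = 1/2 ✓; 2 stages ⇒ order 2.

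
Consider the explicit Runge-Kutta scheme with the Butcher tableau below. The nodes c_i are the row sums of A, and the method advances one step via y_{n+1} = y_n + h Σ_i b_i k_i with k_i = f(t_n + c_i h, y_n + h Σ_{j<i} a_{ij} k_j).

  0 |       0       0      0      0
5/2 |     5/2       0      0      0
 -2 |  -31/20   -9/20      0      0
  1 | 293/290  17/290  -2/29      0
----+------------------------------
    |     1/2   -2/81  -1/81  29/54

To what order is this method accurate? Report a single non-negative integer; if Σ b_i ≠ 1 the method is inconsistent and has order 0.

4

b = (1/2, -2/81, -1/81, 29/54)
c = (0, 5/2, -2, 1)
Ac = (0, 0, -9/8, 33/116)
Σ b_i: 1/2·1 + (-2/81)·1 + (-1/81)·1 + 29/54·1 = 1 ✓
b·c: (-2/81)·5/2 + (-1/81)·(-2) + 29/54·1 = 1/2 ✓
b·c²: (-2/81)·25/4 + (-1/81)·4 + 29/54·1 = 1/3 ✓
b·Ac: (-1/81)·(-9/8) + 29/54·33/116 = 1/6 ✓
b·c³: (-2/81)·125/8 + (-1/81)·(-8) + 29/54·1 = 1/4 ✓
b·(c∘Ac): (-1/81)·9/4 + 29/54·33/116 = 1/8 ✓
b·Ac²: (-1/81)·(-45/16) + 29/54·21/232 = 1/12 ✓
b·A²c: 29/54·9/116 = 1/24 ✓; 4 stages ⇒ order 4.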